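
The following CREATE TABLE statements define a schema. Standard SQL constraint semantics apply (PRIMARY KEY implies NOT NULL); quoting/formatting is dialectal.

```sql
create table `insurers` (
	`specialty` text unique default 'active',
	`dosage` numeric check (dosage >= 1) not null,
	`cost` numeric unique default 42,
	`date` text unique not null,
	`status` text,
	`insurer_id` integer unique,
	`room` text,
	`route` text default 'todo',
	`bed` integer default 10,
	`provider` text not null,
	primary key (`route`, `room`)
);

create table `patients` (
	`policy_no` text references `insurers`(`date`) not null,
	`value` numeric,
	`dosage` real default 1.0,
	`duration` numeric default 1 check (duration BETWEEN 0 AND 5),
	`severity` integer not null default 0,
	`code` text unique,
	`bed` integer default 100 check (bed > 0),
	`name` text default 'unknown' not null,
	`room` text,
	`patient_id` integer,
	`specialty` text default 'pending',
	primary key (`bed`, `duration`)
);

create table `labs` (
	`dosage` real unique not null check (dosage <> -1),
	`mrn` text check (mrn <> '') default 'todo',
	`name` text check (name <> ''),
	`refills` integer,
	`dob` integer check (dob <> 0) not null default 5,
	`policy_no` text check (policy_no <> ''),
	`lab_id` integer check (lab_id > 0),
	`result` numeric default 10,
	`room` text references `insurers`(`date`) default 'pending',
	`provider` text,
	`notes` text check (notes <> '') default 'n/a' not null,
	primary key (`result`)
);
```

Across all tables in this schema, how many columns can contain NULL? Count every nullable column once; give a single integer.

18

insurers: 5 nullable (specialty, cost, status, insurer_id, bed — PK (route, room) and explicit NOT NULL columns excluded).
patients: 6 nullable (value, dosage, code, room, patient_id, specialty — PK (bed, duration) and explicit NOT NULL columns excluded).
labs: 7 nullable (mrn, name, refills, policy_no, lab_id, room, provider — PK (result) and explicit NOT NULL columns excluded).
Total: 5 + 6 + 7 = 18.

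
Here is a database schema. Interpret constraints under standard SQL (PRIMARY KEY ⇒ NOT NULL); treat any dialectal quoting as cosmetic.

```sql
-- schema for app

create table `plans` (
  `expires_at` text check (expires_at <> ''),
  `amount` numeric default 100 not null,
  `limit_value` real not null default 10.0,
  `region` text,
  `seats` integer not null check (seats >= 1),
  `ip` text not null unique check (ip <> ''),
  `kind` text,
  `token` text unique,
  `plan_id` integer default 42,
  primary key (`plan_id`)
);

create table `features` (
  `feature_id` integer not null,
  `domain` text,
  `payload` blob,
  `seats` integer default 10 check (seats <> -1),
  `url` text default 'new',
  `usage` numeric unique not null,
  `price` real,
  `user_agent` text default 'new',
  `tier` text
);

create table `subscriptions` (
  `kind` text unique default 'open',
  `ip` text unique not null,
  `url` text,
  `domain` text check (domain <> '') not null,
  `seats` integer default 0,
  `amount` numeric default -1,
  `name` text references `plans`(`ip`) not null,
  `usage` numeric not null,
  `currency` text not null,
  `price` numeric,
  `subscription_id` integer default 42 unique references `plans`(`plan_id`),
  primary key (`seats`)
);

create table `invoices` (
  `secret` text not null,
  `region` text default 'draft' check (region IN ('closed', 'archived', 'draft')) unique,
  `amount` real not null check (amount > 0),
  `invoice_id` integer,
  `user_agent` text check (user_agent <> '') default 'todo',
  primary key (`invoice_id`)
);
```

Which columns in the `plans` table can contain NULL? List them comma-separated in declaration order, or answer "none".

expires_at, region, kind, token

- expires_at: CHECK does not forbid NULL (a CHECK constraint passes when its expression is NULL) → nullable.
- amount: declared NOT NULL → not nullable.
- limit_value: declared NOT NULL → not nullable.
- region: no NOT NULL constraint applies → nullable.
- seats: declared NOT NULL → not nullable.
- ip: declared NOT NULL → not nullable.
- kind: no NOT NULL constraint applies → nullable.
- token: UNIQUE does not imply NOT NULL → nullable.
- plan_id: part of the PRIMARY KEY, which implies NOT NULL → not nullable.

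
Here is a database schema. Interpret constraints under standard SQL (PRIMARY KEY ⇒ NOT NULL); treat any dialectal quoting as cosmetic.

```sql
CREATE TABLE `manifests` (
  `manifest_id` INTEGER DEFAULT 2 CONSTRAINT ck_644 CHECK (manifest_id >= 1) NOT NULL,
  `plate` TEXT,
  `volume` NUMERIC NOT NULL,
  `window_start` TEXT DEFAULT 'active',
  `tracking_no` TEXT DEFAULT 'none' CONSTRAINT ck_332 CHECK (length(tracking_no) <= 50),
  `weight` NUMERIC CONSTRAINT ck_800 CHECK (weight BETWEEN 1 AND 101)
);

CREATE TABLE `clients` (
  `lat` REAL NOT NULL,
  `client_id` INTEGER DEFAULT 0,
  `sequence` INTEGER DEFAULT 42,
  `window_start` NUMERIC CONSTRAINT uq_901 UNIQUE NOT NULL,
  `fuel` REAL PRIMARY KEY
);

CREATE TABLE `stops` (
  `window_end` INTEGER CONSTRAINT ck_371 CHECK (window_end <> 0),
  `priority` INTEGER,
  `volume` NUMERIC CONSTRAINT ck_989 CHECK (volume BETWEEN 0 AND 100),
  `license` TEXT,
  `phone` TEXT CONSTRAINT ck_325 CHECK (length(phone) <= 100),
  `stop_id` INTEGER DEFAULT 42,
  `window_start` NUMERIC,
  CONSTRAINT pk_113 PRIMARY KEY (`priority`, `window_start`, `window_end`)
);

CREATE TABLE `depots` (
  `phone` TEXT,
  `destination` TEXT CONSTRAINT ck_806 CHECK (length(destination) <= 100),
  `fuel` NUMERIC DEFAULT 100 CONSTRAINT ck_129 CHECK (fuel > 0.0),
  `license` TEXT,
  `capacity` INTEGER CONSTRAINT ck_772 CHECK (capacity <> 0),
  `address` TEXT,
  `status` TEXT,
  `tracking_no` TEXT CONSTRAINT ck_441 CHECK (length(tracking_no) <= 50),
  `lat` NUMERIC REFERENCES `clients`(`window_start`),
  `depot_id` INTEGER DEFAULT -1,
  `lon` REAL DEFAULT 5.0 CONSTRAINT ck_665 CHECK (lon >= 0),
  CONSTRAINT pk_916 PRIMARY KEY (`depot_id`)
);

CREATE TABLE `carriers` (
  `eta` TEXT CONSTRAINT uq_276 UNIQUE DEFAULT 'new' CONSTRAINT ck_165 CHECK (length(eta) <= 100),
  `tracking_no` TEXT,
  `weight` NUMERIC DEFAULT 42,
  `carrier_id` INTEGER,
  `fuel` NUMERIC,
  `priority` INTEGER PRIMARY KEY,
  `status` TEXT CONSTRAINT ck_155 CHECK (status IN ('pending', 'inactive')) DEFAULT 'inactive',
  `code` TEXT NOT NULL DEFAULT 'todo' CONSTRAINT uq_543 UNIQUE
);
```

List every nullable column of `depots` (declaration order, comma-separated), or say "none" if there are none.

- phone: no NOT NULL constraint applies → nullable.
- destination: CHECK does not forbid NULL (a CHECK constraint passes when its expression is NULL) → nullable.
- fuel: CHECK does not forbid NULL (a CHECK constraint passes when its expression is NULL) → nullable.
- license: no NOT NULL constraint applies → nullable.
- capacity: CHECK does not forbid NULL (a CHECK constraint passes when its expression is NULL) → nullable.
- address: no NOT NULL constraint applies → nullable.
- status: no NOT NULL constraint applies → nullable.
- tracking_no: CHECK does not forbid NULL (a CHECK constraint passes when its expression is NULL) → nullable.
- lat: a foreign key column may be NULL unless separately constrained → nullable.
- depot_id: part of the PRIMARY KEY, which implies NOT NULL → not nullable.
- lon: CHECK does not forbid NULL (a CHECK constraint passes when its expression is NULL) → nullable.

phone, destination, fuel, license, capacity, address, status, tracking_no, lat, lon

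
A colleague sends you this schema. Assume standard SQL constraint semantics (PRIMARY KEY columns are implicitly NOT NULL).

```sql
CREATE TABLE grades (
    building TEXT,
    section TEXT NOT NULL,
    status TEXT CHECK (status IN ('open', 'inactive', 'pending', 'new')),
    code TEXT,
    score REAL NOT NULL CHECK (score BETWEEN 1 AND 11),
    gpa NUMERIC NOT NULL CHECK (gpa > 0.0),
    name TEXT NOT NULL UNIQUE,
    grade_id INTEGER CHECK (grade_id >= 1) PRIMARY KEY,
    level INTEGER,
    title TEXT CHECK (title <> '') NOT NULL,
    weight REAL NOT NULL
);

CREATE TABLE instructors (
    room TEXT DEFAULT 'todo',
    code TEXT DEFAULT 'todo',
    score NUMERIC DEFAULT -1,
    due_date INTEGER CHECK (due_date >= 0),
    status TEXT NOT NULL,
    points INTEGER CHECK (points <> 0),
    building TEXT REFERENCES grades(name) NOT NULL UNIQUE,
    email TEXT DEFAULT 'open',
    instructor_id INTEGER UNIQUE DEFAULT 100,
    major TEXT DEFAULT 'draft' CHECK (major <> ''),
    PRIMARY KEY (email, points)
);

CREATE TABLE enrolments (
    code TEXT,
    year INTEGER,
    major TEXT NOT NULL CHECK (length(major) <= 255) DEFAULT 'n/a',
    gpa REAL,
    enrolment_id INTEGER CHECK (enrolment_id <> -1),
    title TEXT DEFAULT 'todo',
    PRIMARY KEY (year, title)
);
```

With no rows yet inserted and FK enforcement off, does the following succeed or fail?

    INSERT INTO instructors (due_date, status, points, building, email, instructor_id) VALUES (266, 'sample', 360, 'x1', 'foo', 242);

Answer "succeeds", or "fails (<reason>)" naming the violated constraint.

succeeds

NOT NULL columns: building is supplied; email is supplied; points is supplied; status is supplied.
CHECK constraints: 266 satisfies (due_date >= 0); 360 satisfies (points <> 0).
No constraint is violated.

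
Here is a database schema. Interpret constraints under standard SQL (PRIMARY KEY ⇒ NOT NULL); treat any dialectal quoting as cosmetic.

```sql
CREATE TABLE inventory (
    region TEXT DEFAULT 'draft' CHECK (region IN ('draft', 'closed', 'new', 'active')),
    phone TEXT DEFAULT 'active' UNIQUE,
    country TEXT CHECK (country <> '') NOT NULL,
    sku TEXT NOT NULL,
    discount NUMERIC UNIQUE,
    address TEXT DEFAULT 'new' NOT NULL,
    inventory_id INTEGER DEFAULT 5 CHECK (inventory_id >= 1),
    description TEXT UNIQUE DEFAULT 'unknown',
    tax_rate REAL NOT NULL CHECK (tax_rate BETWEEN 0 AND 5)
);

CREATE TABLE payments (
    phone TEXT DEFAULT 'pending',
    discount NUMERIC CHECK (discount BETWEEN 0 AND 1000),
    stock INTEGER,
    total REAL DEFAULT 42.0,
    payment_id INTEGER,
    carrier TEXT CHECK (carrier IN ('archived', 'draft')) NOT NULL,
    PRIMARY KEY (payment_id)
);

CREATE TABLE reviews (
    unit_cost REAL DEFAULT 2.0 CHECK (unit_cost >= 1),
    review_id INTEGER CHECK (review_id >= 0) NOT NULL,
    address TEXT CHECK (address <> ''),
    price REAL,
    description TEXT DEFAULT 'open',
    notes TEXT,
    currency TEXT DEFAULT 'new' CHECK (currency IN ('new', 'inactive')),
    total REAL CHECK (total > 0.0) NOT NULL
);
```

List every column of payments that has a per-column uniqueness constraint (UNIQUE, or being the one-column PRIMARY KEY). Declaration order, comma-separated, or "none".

- phone: no UNIQUE or single-column PK constraint.
- discount: no UNIQUE or single-column PK constraint.
- stock: no UNIQUE or single-column PK constraint.
- total: no UNIQUE or single-column PK constraint.
- payment_id: single-column PRIMARY KEY → unique.
- carrier: no UNIQUE or single-column PK constraint.

payment_id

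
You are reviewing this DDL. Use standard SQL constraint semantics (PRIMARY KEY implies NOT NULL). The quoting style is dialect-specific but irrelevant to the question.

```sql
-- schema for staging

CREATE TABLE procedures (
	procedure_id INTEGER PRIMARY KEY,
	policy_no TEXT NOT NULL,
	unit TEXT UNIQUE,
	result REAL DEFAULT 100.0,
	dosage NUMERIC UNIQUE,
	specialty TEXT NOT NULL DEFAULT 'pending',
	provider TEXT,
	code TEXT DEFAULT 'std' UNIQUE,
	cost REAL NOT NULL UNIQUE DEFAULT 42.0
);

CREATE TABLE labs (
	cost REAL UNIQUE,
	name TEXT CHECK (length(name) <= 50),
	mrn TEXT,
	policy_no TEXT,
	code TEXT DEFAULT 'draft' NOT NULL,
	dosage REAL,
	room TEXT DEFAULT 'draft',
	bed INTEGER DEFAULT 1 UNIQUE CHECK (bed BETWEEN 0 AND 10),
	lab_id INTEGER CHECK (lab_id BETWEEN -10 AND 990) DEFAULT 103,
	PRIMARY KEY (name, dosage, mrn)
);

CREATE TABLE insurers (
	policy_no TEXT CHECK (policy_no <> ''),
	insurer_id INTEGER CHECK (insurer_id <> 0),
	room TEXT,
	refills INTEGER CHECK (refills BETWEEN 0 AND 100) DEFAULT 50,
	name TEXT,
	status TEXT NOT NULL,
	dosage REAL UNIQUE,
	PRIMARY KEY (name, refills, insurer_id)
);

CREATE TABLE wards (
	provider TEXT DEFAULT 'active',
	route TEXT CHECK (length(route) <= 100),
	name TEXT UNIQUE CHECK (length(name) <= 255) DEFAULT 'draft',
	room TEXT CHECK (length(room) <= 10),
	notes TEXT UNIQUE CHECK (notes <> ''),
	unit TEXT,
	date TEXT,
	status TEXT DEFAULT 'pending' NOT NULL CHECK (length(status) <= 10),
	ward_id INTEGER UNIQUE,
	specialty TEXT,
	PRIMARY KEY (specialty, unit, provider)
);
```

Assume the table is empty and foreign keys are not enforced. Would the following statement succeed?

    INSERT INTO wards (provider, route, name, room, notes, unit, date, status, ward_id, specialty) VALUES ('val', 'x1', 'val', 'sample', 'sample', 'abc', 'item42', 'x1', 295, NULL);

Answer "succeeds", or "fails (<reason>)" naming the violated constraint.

fails (NOT NULL on specialty)

specialty is explicitly set to NULL, but specialty is part of the PRIMARY KEY (implied NOT NULL).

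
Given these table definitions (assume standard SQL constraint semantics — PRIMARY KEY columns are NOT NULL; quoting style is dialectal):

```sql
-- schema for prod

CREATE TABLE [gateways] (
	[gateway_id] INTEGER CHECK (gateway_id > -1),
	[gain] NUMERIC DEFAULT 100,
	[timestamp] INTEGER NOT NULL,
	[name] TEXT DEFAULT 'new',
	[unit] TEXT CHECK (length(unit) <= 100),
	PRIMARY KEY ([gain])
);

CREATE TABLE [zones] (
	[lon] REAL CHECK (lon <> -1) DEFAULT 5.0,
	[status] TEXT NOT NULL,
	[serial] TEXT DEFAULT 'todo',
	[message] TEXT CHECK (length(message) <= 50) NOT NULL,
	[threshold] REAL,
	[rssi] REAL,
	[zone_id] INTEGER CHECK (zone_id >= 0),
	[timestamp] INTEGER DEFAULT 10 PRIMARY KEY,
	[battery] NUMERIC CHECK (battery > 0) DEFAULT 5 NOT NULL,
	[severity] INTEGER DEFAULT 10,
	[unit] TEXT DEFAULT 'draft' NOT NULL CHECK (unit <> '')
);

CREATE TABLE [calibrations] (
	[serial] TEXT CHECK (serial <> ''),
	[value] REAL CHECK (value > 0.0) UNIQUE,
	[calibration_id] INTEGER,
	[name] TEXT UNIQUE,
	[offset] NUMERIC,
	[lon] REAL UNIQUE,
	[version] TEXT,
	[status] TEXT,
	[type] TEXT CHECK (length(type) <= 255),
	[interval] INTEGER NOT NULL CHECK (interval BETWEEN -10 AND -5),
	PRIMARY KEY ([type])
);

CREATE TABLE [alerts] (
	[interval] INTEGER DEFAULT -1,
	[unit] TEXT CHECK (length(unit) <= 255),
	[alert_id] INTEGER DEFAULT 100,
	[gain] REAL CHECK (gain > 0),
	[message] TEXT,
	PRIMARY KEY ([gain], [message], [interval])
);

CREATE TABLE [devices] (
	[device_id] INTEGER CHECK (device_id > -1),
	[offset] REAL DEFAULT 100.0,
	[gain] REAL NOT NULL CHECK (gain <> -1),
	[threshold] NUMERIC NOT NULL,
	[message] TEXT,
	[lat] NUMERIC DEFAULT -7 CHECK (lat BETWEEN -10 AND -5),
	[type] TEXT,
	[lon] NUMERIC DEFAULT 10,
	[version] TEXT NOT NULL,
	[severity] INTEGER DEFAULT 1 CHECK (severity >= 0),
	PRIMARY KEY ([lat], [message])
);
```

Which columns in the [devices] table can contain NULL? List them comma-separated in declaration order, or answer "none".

- device_id: CHECK does not forbid NULL (a CHECK constraint passes when its expression is NULL) → nullable.
- offset: DEFAULT only fills an omitted column; an explicit NULL is still allowed → nullable.
- gain: declared NOT NULL → not nullable.
- threshold: declared NOT NULL → not nullable.
- message: part of the PRIMARY KEY, which implies NOT NULL → not nullable.
- lat: part of the PRIMARY KEY, which implies NOT NULL → not nullable.
- type: no NOT NULL constraint applies → nullable.
- lon: DEFAULT only fills an omitted column; an explicit NULL is still allowed → nullable.
- version: declared NOT NULL → not nullable.
- severity: CHECK does not forbid NULL (a CHECK constraint passes when its expression is NULL) → nullable.

device_id, offset, type, lon, severity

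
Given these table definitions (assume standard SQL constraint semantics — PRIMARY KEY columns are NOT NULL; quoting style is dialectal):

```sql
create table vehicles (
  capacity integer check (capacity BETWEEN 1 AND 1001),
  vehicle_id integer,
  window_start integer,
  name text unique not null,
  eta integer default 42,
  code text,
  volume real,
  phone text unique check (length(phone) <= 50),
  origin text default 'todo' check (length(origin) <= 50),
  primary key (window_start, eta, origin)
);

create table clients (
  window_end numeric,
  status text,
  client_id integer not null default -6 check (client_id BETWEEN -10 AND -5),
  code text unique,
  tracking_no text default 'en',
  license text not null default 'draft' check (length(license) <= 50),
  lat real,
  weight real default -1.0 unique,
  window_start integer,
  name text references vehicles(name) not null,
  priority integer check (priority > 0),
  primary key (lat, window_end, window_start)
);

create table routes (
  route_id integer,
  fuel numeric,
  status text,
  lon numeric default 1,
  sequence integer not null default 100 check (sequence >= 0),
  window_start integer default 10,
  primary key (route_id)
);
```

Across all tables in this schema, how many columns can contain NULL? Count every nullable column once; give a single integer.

14

vehicles: 5 nullable (capacity, vehicle_id, code, volume, phone — PK (window_start, eta, origin) and explicit NOT NULL columns excluded).
clients: 5 nullable (status, code, tracking_no, weight, priority — PK (lat, window_end, window_start) and explicit NOT NULL columns excluded).
routes: 4 nullable (fuel, status, lon, window_start — PK (route_id) and explicit NOT NULL columns excluded).
Total: 5 + 5 + 4 = 14.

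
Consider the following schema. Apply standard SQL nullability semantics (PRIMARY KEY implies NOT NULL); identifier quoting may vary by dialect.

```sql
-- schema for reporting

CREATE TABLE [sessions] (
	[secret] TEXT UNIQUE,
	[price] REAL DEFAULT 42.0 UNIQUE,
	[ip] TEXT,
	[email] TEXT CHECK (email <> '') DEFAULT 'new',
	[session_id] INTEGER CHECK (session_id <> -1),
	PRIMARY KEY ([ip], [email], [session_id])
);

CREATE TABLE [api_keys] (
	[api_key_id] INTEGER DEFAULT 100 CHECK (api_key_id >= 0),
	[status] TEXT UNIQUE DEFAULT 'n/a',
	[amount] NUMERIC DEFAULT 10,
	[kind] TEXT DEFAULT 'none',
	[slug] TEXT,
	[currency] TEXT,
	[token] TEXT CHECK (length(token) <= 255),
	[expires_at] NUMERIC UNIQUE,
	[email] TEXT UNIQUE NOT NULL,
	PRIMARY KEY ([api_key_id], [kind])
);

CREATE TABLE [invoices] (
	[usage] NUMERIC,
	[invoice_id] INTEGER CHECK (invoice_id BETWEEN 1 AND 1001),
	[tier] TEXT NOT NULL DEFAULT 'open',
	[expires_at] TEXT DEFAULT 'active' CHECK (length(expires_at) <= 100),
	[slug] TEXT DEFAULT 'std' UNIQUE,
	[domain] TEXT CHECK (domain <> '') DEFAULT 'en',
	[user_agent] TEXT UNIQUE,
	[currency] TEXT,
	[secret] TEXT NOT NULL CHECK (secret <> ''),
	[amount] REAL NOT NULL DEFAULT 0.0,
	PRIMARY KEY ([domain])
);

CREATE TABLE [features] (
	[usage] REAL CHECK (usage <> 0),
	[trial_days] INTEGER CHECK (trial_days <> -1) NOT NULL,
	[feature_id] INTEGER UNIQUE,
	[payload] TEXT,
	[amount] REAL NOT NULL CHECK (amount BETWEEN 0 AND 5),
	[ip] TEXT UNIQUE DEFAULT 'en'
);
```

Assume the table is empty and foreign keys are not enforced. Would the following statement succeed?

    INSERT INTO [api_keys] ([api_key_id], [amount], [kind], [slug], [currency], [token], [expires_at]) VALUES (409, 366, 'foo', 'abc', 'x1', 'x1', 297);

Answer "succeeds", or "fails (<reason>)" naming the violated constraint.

fails (NOT NULL on email)

email is omitted from the column list and has no DEFAULT, so it would receive NULL.
But email is declared NOT NULL.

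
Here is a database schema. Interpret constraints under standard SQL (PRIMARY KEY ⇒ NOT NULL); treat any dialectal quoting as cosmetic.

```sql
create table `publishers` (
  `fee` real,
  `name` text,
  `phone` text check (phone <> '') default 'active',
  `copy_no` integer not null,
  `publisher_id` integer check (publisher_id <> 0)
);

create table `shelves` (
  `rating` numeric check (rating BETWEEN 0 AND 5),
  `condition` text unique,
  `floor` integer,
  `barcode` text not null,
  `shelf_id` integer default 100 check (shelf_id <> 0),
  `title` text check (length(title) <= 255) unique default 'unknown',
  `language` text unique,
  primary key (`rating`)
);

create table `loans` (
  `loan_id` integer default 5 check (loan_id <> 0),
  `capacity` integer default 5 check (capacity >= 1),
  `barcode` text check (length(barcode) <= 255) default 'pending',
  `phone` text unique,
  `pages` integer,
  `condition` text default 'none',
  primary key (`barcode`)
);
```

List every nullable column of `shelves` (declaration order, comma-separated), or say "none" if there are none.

condition, floor, shelf_id, title, language

- rating: part of the PRIMARY KEY, which implies NOT NULL → not nullable.
- condition: UNIQUE does not imply NOT NULL → nullable.
- floor: no NOT NULL constraint applies → nullable.
- barcode: declared NOT NULL → not nullable.
- shelf_id: CHECK does not forbid NULL (a CHECK constraint passes when its expression is NULL) → nullable.
- title: CHECK does not forbid NULL (a CHECK constraint passes when its expression is NULL) → nullable.
- language: UNIQUE does not imply NOT NULL → nullable.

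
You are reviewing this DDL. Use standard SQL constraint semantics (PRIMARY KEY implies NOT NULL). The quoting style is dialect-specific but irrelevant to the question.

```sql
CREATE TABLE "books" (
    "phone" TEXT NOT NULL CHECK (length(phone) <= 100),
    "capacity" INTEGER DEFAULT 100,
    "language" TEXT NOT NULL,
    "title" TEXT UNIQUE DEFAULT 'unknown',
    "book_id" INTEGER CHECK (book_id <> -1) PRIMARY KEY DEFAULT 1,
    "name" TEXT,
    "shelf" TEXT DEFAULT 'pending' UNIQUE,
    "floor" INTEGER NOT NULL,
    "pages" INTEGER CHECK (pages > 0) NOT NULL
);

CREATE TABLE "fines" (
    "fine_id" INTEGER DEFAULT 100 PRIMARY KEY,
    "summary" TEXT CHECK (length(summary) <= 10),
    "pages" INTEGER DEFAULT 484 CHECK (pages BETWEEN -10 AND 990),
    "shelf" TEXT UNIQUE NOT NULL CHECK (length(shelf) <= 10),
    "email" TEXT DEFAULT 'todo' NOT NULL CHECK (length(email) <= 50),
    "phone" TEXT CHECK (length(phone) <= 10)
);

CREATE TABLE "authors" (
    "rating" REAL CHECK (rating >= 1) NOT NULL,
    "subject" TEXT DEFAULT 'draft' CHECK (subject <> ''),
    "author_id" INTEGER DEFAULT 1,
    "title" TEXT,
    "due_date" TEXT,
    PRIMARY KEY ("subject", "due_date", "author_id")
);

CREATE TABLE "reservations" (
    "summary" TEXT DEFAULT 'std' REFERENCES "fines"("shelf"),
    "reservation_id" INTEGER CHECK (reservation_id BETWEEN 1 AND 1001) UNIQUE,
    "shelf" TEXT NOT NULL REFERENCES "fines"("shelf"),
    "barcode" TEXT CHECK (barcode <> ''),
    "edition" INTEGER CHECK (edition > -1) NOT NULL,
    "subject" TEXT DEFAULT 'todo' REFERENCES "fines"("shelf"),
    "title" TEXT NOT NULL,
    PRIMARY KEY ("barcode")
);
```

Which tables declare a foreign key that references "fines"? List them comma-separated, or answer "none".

reservations

- reservations.summary references fines(shelf).
- reservations.shelf references fines(shelf).
- reservations.subject references fines(shelf).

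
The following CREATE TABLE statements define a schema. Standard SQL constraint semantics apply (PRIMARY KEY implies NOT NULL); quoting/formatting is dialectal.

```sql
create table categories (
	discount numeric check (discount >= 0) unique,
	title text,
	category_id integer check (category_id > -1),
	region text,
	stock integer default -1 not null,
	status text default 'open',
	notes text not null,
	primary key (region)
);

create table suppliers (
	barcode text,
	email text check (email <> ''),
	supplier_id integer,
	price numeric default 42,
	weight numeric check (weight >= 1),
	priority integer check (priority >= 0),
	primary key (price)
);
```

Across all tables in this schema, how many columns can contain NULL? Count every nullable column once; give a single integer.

categories: 4 nullable (discount, title, category_id, status — PK (region) and explicit NOT NULL columns excluded).
suppliers: 5 nullable (barcode, email, supplier_id, weight, priority — PK (price) and explicit NOT NULL columns excluded).
Total: 4 + 5 = 9.

9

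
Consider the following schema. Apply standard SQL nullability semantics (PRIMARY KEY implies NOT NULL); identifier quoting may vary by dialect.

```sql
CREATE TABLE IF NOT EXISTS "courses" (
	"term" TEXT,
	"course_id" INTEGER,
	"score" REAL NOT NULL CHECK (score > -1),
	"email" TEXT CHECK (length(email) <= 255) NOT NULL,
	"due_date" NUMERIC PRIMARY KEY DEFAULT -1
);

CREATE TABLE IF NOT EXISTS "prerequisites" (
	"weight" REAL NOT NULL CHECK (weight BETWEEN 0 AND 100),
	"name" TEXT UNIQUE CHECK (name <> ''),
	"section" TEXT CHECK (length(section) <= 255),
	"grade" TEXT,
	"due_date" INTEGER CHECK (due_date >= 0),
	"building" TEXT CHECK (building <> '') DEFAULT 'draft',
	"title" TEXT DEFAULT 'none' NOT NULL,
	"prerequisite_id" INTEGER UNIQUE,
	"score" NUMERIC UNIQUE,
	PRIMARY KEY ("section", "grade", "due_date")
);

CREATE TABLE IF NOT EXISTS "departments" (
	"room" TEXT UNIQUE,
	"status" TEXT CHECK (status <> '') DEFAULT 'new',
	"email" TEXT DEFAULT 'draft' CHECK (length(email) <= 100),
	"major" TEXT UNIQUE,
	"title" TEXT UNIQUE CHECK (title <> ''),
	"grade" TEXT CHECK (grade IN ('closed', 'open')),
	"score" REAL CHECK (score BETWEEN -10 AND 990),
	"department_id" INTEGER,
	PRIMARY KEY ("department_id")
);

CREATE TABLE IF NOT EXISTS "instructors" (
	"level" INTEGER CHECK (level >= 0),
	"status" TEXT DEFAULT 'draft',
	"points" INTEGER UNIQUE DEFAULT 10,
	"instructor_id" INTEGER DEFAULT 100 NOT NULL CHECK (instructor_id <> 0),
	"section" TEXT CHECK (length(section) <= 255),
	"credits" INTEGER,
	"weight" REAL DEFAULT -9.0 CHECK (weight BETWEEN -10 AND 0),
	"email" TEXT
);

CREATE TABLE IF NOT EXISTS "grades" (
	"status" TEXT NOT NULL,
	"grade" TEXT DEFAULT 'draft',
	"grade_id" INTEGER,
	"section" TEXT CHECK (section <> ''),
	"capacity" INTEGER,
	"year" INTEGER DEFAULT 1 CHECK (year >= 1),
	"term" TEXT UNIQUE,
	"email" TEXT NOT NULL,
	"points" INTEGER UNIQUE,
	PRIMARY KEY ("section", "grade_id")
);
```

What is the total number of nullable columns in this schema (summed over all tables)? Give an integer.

courses: 2 nullable (term, course_id — PK (due_date) and explicit NOT NULL columns excluded).
prerequisites: 4 nullable (name, building, prerequisite_id, score — PK (section, grade, due_date) and explicit NOT NULL columns excluded).
departments: 7 nullable (room, status, email, major, title, grade, score — PK (department_id) and explicit NOT NULL columns excluded).
instructors: 7 nullable (level, status, points, section, credits, weight, email — PK none and explicit NOT NULL columns excluded).
grades: 5 nullable (grade, capacity, year, term, points — PK (section, grade_id) and explicit NOT NULL columns excluded).
Total: 2 + 4 + 7 + 7 + 5 = 25.

25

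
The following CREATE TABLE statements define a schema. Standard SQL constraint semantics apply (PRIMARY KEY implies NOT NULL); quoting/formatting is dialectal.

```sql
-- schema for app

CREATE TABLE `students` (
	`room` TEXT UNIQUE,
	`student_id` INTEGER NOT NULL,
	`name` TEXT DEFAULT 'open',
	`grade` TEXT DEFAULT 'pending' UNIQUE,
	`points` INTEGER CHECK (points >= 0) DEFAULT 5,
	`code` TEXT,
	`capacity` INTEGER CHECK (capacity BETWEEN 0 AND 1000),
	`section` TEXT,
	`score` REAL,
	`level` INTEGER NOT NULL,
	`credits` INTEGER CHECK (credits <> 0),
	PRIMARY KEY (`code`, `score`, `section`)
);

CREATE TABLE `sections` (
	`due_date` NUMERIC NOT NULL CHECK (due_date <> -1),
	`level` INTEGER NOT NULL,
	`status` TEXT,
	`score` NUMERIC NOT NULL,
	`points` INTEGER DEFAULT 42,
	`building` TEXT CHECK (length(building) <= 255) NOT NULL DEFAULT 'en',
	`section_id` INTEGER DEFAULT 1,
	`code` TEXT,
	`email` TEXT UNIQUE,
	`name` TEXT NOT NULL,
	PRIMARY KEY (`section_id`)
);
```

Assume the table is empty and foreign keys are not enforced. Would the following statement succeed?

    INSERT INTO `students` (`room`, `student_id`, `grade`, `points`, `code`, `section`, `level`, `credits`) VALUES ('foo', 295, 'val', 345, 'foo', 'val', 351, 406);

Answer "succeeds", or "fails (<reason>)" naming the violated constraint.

score is omitted from the column list and has no DEFAULT, so it would receive NULL.
But score is part of the PRIMARY KEY (implied NOT NULL).

fails (NOT NULL on score)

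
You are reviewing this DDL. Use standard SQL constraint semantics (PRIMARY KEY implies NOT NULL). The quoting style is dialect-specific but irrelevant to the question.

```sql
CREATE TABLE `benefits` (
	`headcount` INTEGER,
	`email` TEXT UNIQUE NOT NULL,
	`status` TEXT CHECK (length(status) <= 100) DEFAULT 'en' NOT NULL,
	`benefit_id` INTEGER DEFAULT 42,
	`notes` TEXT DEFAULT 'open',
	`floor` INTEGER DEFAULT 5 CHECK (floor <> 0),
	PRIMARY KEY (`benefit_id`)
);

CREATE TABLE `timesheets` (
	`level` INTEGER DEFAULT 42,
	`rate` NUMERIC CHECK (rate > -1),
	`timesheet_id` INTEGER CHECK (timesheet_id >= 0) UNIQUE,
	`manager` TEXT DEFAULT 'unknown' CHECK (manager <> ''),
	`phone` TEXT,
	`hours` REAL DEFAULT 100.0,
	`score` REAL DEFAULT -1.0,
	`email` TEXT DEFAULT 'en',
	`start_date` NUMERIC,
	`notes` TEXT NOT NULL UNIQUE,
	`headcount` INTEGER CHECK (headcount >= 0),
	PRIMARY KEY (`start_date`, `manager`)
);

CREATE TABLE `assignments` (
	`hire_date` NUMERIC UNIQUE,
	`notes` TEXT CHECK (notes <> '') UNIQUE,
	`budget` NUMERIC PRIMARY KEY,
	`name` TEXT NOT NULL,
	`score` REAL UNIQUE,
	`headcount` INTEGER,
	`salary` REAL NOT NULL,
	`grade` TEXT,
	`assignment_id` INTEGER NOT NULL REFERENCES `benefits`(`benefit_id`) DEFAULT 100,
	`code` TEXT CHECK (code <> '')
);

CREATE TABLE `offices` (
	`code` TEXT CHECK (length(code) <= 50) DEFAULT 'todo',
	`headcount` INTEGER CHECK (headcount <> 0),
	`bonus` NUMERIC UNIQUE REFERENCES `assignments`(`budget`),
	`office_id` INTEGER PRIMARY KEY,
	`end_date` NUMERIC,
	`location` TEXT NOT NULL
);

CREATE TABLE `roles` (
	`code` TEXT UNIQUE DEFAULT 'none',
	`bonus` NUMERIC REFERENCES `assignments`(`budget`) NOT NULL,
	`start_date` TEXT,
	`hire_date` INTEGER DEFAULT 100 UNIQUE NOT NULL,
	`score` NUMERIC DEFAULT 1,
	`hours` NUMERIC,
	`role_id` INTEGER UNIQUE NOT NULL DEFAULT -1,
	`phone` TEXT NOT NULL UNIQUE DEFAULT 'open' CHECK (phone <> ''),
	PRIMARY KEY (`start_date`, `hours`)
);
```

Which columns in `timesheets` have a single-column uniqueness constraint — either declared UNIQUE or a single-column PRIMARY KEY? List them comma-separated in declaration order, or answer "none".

timesheet_id, notes

- level: no UNIQUE or single-column PK constraint.
- rate: no UNIQUE or single-column PK constraint.
- timesheet_id: declared UNIQUE → unique.
- manager: part of a composite PRIMARY KEY — only the tuple is unique, not this column on its own.
- phone: no UNIQUE or single-column PK constraint.
- hours: no UNIQUE or single-column PK constraint.
- score: no UNIQUE or single-column PK constraint.
- email: no UNIQUE or single-column PK constraint.
- start_date: part of a composite PRIMARY KEY — only the tuple is unique, not this column on its own.
- notes: declared UNIQUE → unique.
- headcount: no UNIQUE or single-column PK constraint.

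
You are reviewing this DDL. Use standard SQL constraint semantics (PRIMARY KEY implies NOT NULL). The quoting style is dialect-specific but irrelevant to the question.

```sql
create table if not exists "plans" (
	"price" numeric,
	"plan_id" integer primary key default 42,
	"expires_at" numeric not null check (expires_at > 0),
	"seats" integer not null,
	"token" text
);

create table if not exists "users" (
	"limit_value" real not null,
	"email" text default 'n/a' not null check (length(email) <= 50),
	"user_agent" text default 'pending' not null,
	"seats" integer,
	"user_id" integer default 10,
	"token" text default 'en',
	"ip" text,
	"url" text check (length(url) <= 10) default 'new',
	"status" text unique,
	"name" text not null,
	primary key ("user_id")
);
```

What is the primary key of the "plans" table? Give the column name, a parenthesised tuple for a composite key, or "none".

plan_id is declared PRIMARY KEY inline on the column.

plan_id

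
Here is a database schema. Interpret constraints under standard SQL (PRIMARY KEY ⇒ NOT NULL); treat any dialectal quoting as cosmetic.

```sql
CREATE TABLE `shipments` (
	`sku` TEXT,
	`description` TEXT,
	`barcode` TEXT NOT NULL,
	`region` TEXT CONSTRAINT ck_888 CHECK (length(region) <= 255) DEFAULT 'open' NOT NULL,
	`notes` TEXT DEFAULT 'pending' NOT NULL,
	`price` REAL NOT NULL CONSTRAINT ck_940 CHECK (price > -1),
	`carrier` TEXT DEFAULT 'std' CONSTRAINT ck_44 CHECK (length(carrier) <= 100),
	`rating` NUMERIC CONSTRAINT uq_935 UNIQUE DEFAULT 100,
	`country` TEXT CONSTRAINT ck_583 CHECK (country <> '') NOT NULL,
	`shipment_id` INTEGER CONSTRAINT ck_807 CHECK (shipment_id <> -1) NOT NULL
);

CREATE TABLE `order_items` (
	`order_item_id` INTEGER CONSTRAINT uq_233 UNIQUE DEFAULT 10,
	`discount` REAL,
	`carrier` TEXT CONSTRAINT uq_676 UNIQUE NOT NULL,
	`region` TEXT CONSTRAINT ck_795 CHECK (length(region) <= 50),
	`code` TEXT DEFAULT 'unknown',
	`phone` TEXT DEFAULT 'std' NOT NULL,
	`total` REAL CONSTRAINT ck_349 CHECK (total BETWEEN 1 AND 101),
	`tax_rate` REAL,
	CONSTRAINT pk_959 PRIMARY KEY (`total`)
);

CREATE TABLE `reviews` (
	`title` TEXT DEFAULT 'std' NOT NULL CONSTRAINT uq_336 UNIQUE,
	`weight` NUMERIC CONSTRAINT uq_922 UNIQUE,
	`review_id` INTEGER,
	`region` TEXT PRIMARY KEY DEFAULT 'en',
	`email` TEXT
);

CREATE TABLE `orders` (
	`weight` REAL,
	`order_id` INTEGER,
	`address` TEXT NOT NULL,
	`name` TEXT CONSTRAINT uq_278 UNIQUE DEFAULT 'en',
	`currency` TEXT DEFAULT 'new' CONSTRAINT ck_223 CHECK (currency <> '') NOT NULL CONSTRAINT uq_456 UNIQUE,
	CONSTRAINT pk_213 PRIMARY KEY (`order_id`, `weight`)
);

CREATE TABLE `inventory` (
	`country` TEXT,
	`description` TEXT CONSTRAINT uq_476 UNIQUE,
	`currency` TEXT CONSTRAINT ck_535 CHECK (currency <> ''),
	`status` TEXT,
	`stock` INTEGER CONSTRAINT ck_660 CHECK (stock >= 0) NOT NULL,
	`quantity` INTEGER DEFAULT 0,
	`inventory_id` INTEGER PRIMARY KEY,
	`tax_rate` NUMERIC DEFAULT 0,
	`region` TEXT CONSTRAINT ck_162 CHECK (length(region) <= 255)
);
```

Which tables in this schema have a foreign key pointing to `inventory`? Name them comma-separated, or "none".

none

No REFERENCES clause anywhere in the schema names inventory.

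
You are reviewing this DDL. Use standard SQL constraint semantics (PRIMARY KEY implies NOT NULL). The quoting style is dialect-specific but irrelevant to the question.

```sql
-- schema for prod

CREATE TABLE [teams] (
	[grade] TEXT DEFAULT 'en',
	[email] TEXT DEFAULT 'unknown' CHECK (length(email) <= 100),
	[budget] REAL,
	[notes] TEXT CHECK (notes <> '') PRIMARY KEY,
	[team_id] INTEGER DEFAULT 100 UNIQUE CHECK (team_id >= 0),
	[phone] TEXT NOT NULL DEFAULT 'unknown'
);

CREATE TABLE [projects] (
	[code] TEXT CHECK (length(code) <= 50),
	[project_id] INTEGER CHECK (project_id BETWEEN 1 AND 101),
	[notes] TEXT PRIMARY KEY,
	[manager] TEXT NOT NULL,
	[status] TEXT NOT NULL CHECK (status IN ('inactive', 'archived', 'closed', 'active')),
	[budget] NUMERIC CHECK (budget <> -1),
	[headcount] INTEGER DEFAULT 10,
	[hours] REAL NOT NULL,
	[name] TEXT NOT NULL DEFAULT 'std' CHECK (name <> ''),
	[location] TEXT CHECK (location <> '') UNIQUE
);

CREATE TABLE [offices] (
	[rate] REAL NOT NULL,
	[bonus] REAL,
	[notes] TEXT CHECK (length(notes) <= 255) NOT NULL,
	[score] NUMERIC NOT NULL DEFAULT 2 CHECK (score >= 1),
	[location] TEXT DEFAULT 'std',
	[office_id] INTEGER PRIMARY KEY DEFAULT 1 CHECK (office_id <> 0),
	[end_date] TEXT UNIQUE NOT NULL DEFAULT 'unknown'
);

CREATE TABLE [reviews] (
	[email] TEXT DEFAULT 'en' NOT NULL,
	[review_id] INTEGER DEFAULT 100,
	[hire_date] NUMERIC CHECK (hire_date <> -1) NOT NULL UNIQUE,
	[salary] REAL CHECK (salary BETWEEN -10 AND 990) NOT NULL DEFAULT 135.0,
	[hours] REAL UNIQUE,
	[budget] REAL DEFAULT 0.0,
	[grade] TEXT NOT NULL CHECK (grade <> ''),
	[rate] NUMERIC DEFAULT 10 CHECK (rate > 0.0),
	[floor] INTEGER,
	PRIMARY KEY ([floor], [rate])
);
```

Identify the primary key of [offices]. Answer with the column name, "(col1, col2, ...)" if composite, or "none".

office_id is declared PRIMARY KEY inline on the column.

office_id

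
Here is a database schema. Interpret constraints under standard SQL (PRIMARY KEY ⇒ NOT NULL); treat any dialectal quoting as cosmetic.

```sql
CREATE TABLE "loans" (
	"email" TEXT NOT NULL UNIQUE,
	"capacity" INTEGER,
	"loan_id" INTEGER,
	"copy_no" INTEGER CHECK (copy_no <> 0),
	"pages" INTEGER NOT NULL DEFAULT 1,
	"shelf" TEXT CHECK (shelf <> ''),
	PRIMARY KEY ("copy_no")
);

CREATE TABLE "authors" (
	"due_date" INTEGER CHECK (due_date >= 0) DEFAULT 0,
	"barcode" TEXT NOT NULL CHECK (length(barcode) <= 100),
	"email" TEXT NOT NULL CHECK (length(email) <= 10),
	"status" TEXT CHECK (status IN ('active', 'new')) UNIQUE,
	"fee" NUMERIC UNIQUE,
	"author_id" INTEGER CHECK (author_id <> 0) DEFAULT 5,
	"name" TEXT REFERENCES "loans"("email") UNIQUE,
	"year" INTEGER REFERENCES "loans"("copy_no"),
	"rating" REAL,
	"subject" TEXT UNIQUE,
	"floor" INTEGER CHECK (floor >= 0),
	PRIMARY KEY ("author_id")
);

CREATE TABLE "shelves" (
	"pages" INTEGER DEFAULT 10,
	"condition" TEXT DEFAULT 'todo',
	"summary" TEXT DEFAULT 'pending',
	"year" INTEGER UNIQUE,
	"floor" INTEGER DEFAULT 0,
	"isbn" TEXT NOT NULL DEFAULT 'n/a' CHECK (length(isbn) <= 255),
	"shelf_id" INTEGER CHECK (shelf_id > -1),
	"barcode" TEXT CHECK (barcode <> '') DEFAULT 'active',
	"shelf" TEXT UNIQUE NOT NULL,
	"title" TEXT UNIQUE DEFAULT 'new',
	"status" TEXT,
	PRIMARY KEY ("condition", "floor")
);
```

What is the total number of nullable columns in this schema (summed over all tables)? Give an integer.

18

loans: 3 nullable (capacity, loan_id, shelf — PK (copy_no) and explicit NOT NULL columns excluded).
authors: 8 nullable (due_date, status, fee, name, year, rating, subject, floor — PK (author_id) and explicit NOT NULL columns excluded).
shelves: 7 nullable (pages, summary, year, shelf_id, barcode, title, status — PK (condition, floor) and explicit NOT NULL columns excluded).
Total: 3 + 8 + 7 = 18.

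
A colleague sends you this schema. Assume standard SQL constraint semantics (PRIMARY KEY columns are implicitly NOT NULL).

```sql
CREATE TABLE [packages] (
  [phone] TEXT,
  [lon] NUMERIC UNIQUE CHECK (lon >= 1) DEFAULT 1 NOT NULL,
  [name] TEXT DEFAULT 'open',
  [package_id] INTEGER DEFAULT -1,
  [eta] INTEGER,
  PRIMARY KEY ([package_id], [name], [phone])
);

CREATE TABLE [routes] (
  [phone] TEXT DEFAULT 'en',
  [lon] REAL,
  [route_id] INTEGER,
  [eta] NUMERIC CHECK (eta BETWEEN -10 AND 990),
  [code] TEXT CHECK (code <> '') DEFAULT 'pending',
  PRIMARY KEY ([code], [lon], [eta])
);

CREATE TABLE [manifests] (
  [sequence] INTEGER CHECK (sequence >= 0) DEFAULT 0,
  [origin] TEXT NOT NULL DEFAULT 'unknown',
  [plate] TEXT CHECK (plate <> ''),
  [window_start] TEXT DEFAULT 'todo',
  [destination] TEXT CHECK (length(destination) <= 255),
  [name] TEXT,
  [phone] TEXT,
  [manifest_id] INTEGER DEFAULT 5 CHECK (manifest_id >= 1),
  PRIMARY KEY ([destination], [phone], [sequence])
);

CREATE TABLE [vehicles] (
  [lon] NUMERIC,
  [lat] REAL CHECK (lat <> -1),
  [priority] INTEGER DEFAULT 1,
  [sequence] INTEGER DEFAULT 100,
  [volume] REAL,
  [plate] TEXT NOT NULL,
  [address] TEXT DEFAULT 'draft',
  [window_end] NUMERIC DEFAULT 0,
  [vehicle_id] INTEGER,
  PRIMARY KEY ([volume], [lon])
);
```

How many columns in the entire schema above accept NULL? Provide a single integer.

packages: 1 nullable (eta — PK (package_id, name, phone) and explicit NOT NULL columns excluded).
routes: 2 nullable (phone, route_id — PK (code, lon, eta) and explicit NOT NULL columns excluded).
manifests: 4 nullable (plate, window_start, name, manifest_id — PK (destination, phone, sequence) and explicit NOT NULL columns excluded).
vehicles: 6 nullable (lat, priority, sequence, address, window_end, vehicle_id — PK (volume, lon) and explicit NOT NULL columns excluded).
Total: 1 + 2 + 4 + 6 = 13.

13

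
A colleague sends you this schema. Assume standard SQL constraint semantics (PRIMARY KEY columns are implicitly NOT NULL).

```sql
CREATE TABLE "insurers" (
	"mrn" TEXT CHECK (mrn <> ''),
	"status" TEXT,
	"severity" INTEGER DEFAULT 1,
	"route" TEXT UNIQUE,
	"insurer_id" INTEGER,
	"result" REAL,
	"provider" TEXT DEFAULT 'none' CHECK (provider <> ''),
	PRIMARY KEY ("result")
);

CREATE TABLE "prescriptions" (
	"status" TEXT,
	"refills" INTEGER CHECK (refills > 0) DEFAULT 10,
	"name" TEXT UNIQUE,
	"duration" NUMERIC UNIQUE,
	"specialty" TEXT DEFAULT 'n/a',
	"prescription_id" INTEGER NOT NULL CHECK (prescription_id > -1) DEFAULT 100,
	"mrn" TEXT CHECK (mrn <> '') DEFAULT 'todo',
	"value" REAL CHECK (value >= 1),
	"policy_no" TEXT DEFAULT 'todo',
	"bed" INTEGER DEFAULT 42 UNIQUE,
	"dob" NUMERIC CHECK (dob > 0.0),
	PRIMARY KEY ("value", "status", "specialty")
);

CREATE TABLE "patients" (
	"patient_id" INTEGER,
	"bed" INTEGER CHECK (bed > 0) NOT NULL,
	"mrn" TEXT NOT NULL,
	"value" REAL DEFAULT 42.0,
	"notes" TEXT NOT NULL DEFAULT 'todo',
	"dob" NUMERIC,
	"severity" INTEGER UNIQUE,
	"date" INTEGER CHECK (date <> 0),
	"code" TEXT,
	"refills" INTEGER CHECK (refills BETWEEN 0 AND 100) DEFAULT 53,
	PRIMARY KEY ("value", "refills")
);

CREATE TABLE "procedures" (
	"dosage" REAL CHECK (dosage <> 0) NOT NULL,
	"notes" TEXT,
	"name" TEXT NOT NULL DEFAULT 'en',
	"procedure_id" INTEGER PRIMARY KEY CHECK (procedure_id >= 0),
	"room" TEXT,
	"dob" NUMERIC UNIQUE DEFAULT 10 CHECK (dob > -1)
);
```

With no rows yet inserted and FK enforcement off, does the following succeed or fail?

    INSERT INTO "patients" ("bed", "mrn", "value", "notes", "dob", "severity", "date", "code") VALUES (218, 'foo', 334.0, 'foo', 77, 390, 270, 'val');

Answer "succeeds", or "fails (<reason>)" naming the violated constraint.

NOT NULL columns: bed is supplied; mrn is supplied; notes is supplied; refills defaults to 53; value is supplied.
CHECK constraints: 218 satisfies (bed > 0); 270 satisfies (date <> 0).
No constraint is violated.

succeeds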